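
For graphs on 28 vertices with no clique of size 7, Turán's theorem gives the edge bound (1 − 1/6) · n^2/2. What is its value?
Turán density bound = (5/6) · 28^2/2 = 980/3 ≈ 326.6667

Turán's theorem: ex(n, K_{r+1}) is achieved by the complete r-partite Turán graph T(n, r) with parts as balanced as possible, and is at most (1 − 1/r) · n^2/2. For r = 6, n = 28: the density bound is (5/6) · 784/2 = 980/3 ≈ 326.6667. The integer-valued extremum is e(T(28, 6)) = 326, which is strictly less than the density bound 980/3 since 6 ∤ 28 (the parts of T(28, 6) cannot all be equal).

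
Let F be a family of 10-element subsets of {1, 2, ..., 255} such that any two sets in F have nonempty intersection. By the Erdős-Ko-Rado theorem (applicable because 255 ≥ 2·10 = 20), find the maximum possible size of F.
max |F| = C(254, 9) = 10507237867962550

Erdős-Ko-Rado (1961): when n ≥ 2k, max |F| = C(n−1, k−1). The bound is attained by the star {A : i ∈ A} for any fixed i ∈ [n]. Here C(255−1, 10−1) = C(254, 9) = 10507237867962550.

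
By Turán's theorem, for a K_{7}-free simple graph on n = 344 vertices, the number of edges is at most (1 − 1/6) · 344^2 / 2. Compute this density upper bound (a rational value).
Turán density bound = (5/6) · 344^2/2 = 147920/3 ≈ 49306.6667

Turán's theorem: ex(n, K_{r+1}) is achieved by the complete r-partite Turán graph T(n, r) with parts as balanced as possible, and is at most (1 − 1/r) · n^2/2. For r = 6, n = 344: the density bound is (5/6) · 118336/2 = 147920/3 ≈ 49306.6667. The integer-valued extremum is e(T(344, 6)) = 49306, which is strictly less than the density bound 147920/3 since 6 ∤ 344 (the parts of T(344, 6) cannot all be equal).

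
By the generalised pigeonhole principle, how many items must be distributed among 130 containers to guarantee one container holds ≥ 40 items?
n = (40 − 1)·130 + 1 = 5071

By the generalised pigeonhole principle, to guarantee some box contains ≥ r objects we need more than (r − 1) · k objects total. Threshold: n = (r − 1) · k + 1. With r = 40 and k = 130: n = 39 · 130 + 1 = 5070 + 1 = 5071. For n = 5070 = 39 · 130, we can put exactly 39 objects in every box, avoiding 40 in any single one — so 5071 is tight.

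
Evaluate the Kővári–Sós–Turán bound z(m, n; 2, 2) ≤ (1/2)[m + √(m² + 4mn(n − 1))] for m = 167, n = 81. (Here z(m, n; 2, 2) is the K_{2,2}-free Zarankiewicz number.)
z(167, 81; 2, 2) ≤ (1/2)[167 + √(167² + 4·167·81·80)] = (1/2)[167 + √4356529] = 1127.115

Kővári–Sós–Turán: let r_1, ..., r_167 be the row sums and z = Σ r_i the total number of 1s. Each pair of columns can share at most one row with both entries 1 (else a 2×2 all-ones block appears), so Σ_i C(r_i, 2) ≤ C(81, 2) = 3240. By convexity Σ_i C(r_i, 2) ≥ 167·C(z/167, 2) = z(z − 167)/(2·167), giving z² − 167z − 167·81·80 ≤ 0 and hence z ≤ (1/2)[167 + √(27889 + 4·1082160)] = (1/2)[167 + √4356529] ≈ (1/2)(167 + 2087.23) = 1127.115.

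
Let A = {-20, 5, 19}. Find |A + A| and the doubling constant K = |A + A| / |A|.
K = |A + A| / |A| = 6/3 = 2

Enumerate A + A = {a + b : a, b ∈ A}. With |A| = 3, there are |A|^2 = 9 ordered sum pairs; collecting distinct values, A + A = {-40, -15, -1, 10, 24, 38}, so |A + A| = 6. Thus K = 6/3 = 2. For comparison, the minimum possible |A + A| over all 3-element sets is 2·3 − 1 = 5 (so min K = 5/3), attained only by arithmetic progressions.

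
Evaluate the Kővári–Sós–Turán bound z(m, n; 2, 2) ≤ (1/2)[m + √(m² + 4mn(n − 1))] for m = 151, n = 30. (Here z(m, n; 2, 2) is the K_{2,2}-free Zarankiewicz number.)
z(151, 30; 2, 2) ≤ (1/2)[151 + √(151² + 4·151·30·29)] = (1/2)[151 + √548281] = 445.73

Kővári–Sós–Turán: let r_1, ..., r_151 be the row sums and z = Σ r_i the total number of 1s. Each pair of columns can share at most one row with both entries 1 (else a 2×2 all-ones block appears), so Σ_i C(r_i, 2) ≤ C(30, 2) = 435. By convexity Σ_i C(r_i, 2) ≥ 151·C(z/151, 2) = z(z − 151)/(2·151), giving z² − 151z − 151·30·29 ≤ 0 and hence z ≤ (1/2)[151 + √(22801 + 4·131370)] = (1/2)[151 + √548281] ≈ (1/2)(151 + 740.46) = 445.73.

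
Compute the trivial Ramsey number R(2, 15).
R(2, 15) = 15

R(2, k) = k for all k ≥ 2: in a 2-colouring of K_k, either some edge is red (a red K_2) or all edges are blue (a blue K_k). And K_{14} coloured all-blue has no blue K_15, so R(2, 15) > 14. Hence R(2, 15) = 15.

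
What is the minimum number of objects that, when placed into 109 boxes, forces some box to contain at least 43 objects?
n = (43 − 1)·109 + 1 = 4579

By the generalised pigeonhole principle, to guarantee some box contains ≥ r objects we need more than (r − 1) · k objects total. Threshold: n = (r − 1) · k + 1. With r = 43 and k = 109: n = 42 · 109 + 1 = 4578 + 1 = 4579. For n = 4578 = 42 · 109, we can put exactly 42 objects in every box, avoiding 43 in any single one — so 4579 is tight.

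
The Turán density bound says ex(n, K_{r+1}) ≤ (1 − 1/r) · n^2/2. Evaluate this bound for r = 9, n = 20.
Turán density bound = (8/9) · 20^2/2 = 1600/9 ≈ 177.7778

Turán's theorem: ex(n, K_{r+1}) is achieved by the complete r-partite Turán graph T(n, r) with parts as balanced as possible, and is at most (1 − 1/r) · n^2/2. For r = 9, n = 20: the density bound is (8/9) · 400/2 = 1600/9 ≈ 177.7778. The integer-valued extremum is e(T(20, 9)) = 177, which is strictly less than the density bound 1600/9 since 9 ∤ 20 (the parts of T(20, 9) cannot all be equal).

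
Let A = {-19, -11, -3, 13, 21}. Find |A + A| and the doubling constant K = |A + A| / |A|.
K = |A + A| / |A| = 11/5

Enumerate A + A = {a + b : a, b ∈ A}. With |A| = 5, there are |A|^2 = 25 ordered sum pairs; collecting distinct values, A + A = {-38, -30, -22, -14, -6, 2, 10, 18, 26, 34, 42}, so |A + A| = 11. Thus K = 11/5. For comparison, the minimum possible |A + A| over all 5-element sets is 2·5 − 1 = 9 (so min K = 9/5), attained only by arithmetic progressions.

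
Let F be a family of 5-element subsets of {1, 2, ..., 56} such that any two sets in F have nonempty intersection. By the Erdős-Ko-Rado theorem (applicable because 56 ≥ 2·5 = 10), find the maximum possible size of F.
max |F| = C(55, 4) = 341055

Erdős-Ko-Rado (1961): when n ≥ 2k, max |F| = C(n−1, k−1). The bound is attained by the star {A : i ∈ A} for any fixed i ∈ [n]. Here C(56−1, 5−1) = C(55, 4) = 341055.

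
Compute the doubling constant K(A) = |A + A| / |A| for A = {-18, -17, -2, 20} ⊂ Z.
K = |A + A| / |A| = 10/4 = 5/2

Enumerate A + A = {a + b : a, b ∈ A}. With |A| = 4, there are |A|^2 = 16 ordered sum pairs; collecting distinct values, A + A = {-36, -35, -34, -20, -19, -4, 2, 3, 18, 40}, so |A + A| = 10. Thus K = 10/4 = 5/2. For comparison, the minimum possible |A + A| over all 4-element sets is 2·4 − 1 = 7 (so min K = 7/4), attained only by arithmetic progressions.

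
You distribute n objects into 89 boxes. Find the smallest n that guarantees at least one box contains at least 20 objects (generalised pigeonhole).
n = (20 − 1)·89 + 1 = 1692

By the generalised pigeonhole principle, to guarantee some box contains ≥ r objects we need more than (r − 1) · k objects total. Threshold: n = (r − 1) · k + 1. With r = 20 and k = 89: n = 19 · 89 + 1 = 1691 + 1 = 1692. For n = 1691 = 19 · 89, we can put exactly 19 objects in every box, avoiding 20 in any single one — so 1692 is tight.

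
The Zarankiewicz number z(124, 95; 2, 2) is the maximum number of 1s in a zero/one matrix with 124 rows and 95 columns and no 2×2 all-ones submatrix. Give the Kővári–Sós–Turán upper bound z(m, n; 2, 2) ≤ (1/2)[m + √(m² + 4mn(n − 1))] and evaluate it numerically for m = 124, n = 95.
z(124, 95; 2, 2) ≤ (1/2)[124 + √(124² + 4·124·95·94)] = (1/2)[124 + √4444656] = 1116.1176

Kővári–Sós–Turán: let r_1, ..., r_124 be the row sums and z = Σ r_i the total number of 1s. Each pair of columns can share at most one row with both entries 1 (else a 2×2 all-ones block appears), so Σ_i C(r_i, 2) ≤ C(95, 2) = 4465. By convexity Σ_i C(r_i, 2) ≥ 124·C(z/124, 2) = z(z − 124)/(2·124), giving z² − 124z − 124·95·94 ≤ 0 and hence z ≤ (1/2)[124 + √(15376 + 4·1107320)] = (1/2)[124 + √4444656] ≈ (1/2)(124 + 2108.2353) = 1116.1176.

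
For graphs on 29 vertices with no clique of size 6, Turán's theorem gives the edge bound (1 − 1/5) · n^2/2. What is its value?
Turán density bound = (4/5) · 29^2/2 = 1682/5 ≈ 336.4

Turán's theorem: ex(n, K_{r+1}) is achieved by the complete r-partite Turán graph T(n, r) with parts as balanced as possible, and is at most (1 − 1/r) · n^2/2. For r = 5, n = 29: the density bound is (4/5) · 841/2 = 1682/5 ≈ 336.4. The integer-valued extremum is e(T(29, 5)) = 336, which is strictly less than the density bound 1682/5 since 5 ∤ 29 (the parts of T(29, 5) cannot all be equal).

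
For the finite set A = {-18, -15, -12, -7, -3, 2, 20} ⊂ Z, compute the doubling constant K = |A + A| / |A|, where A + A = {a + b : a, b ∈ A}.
K = |A + A| / |A| = 26/7

Enumerate A + A = {a + b : a, b ∈ A}. With |A| = 7, there are |A|^2 = 49 ordered sum pairs; collecting distinct values, A + A = {-36, -33, -30, -27, -25, -24, -22, -21, -19, -18, -16, -15, -14, -13, -10, -6, -5, -1, 2, 4, 5, 8, 13, 17, 22, 40}, so |A + A| = 26. Thus K = 26/7. For comparison, the minimum possible |A + A| over all 7-element sets is 2·7 − 1 = 13 (so min K = 13/7), attained only by arithmetic progressions.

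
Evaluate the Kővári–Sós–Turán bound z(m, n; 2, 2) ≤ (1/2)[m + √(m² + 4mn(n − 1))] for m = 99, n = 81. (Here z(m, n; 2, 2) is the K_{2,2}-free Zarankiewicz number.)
z(99, 81; 2, 2) ≤ (1/2)[99 + √(99² + 4·99·81·80)] = (1/2)[99 + √2575881] = 851.9776

Kővári–Sós–Turán: let r_1, ..., r_99 be the row sums and z = Σ r_i the total number of 1s. Each pair of columns can share at most one row with both entries 1 (else a 2×2 all-ones block appears), so Σ_i C(r_i, 2) ≤ C(81, 2) = 3240. By convexity Σ_i C(r_i, 2) ≥ 99·C(z/99, 2) = z(z − 99)/(2·99), giving z² − 99z − 99·81·80 ≤ 0 and hence z ≤ (1/2)[99 + √(9801 + 4·641520)] = (1/2)[99 + √2575881] ≈ (1/2)(99 + 1604.9551) = 851.9776.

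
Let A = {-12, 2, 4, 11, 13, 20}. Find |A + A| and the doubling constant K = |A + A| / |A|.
K = |A + A| / |A| = 17/6

Enumerate A + A = {a + b : a, b ∈ A}. With |A| = 6, there are |A|^2 = 36 ordered sum pairs; collecting distinct values, A + A = {-24, -10, -8, -1, 1, 4, 6, 8, 13, 15, 17, 22, 24, 26, 31, 33, 40}, so |A + A| = 17. Thus K = 17/6. For comparison, the minimum possible |A + A| over all 6-element sets is 2·6 − 1 = 11 (so min K = 11/6), attained only by arithmetic progressions.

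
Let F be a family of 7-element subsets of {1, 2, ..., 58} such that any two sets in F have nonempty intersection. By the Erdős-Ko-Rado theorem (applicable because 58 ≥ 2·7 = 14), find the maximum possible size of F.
max |F| = C(57, 6) = 36288252

The Erdős-Ko-Rado theorem states: for n ≥ 2k, an intersecting family of k-subsets of an n-element set has size at most C(n − 1, k − 1), with equality for 'star' families {A ⊆ [n] : |A| = k, i ∈ A} (fix an element i). For n = 58, k = 7: C(57, 6) = 36288252.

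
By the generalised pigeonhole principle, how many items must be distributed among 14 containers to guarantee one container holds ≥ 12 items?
n = (12 − 1)·14 + 1 = 155

By the generalised pigeonhole principle, to guarantee some box contains ≥ r objects we need more than (r − 1) · k objects total. Threshold: n = (r − 1) · k + 1. With r = 12 and k = 14: n = 11 · 14 + 1 = 154 + 1 = 155. For n = 154 = 11 · 14, we can put exactly 11 objects in every box, avoiding 12 in any single one — so 155 is tight.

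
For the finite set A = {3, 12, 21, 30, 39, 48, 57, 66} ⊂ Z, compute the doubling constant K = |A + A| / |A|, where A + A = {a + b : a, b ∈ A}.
K = |A + A| / |A| = 15/8

Enumerate A + A = {a + b : a, b ∈ A}. With |A| = 8, there are |A|^2 = 64 ordered sum pairs; collecting distinct values, A + A = {6, 15, 24, 33, 42, 51, 60, 69, 78, 87, 96, 105, 114, 123, 132}, so |A + A| = 15. Thus K = 15/8. Here |A + A| = 2|A| − 1 = 15, the minimum possible — so K = 15/8 is minimal, which holds iff A is an arithmetic progression.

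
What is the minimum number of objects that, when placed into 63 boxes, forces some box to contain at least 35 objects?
n = (35 − 1)·63 + 1 = 2143

By the generalised pigeonhole principle, to guarantee some box contains ≥ r objects we need more than (r − 1) · k objects total. Threshold: n = (r − 1) · k + 1. With r = 35 and k = 63: n = 34 · 63 + 1 = 2142 + 1 = 2143. For n = 2142 = 34 · 63, we can put exactly 34 objects in every box, avoiding 35 in any single one — so 2143 is tight.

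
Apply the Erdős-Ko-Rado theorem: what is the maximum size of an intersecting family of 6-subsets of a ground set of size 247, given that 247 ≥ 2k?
max |F| = C(246, 5) = 7206616494

The Erdős-Ko-Rado theorem states: for n ≥ 2k, an intersecting family of k-subsets of an n-element set has size at most C(n − 1, k − 1), with equality for 'star' families {A ⊆ [n] : |A| = k, i ∈ A} (fix an element i). For n = 247, k = 6: C(246, 5) = 7206616494.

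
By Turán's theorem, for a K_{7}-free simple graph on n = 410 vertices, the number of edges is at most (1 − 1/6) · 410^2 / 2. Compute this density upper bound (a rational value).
Turán density bound = (5/6) · 410^2/2 = 210125/3 ≈ 70041.6667

Turán's theorem: ex(n, K_{r+1}) is achieved by the complete r-partite Turán graph T(n, r) with parts as balanced as possible, and is at most (1 − 1/r) · n^2/2. For r = 6, n = 410: the density bound is (5/6) · 168100/2 = 210125/3 ≈ 70041.6667. The integer-valued extremum is e(T(410, 6)) = 70041, which is strictly less than the density bound 210125/3 since 6 ∤ 410 (the parts of T(410, 6) cannot all be equal).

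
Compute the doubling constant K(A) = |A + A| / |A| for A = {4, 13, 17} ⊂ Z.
K = |A + A| / |A| = 6/3 = 2

Enumerate A + A = {a + b : a, b ∈ A}. With |A| = 3, there are |A|^2 = 9 ordered sum pairs; collecting distinct values, A + A = {8, 17, 21, 26, 30, 34}, so |A + A| = 6. Thus K = 6/3 = 2. For comparison, the minimum possible |A + A| over all 3-element sets is 2·3 − 1 = 5 (so min K = 5/3), attained only by arithmetic progressions.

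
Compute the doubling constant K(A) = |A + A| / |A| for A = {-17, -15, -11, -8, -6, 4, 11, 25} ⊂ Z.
K = |A + A| / |A| = 33/8

Enumerate A + A = {a + b : a, b ∈ A}. With |A| = 8, there are |A|^2 = 64 ordered sum pairs; collecting distinct values, A + A = {-34, -32, -30, -28, -26, -25, -23, -22, -21, -19, -17, -16, -14, -13, -12, -11, -7, -6, -4, -2, 0, 3, 5, 8, 10, 14, 15, 17, 19, 22, 29, 36, 50}, so |A + A| = 33. Thus K = 33/8. For comparison, the minimum possible |A + A| over all 8-element sets is 2·8 − 1 = 15 (so min K = 15/8), attained only by arithmetic progressions.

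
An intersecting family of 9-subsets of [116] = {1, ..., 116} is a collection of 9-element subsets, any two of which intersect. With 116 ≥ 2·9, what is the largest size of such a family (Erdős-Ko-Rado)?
max |F| = C(115, 8) = 591486111810

Erdős-Ko-Rado (1961): when n ≥ 2k, max |F| = C(n−1, k−1). The bound is attained by the star {A : i ∈ A} for any fixed i ∈ [n]. Here C(116−1, 9−1) = C(115, 8) = 591486111810.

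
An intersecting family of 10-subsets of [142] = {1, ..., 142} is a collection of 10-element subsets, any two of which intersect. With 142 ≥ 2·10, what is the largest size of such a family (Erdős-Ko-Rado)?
max |F| = C(141, 9) = 46776495948315

The Erdős-Ko-Rado theorem states: for n ≥ 2k, an intersecting family of k-subsets of an n-element set has size at most C(n − 1, k − 1), with equality for 'star' families {A ⊆ [n] : |A| = k, i ∈ A} (fix an element i). For n = 142, k = 10: C(141, 9) = 46776495948315.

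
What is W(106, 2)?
W(106, 2) = 106 + 1 = 107

A 2-term AP is any pair of integers, so a monochromatic 2-AP exists iff some colour is used at least twice. With 106 colours, the colouring i ↦ i on {1, ..., 106} uses each colour once, avoiding any monochromatic pair, so W(106, 2) > 106. For {1, ..., 107}, pigeonhole forces two integers of the same colour, which form a monochromatic 2-AP. Hence W(106, 2) = 107.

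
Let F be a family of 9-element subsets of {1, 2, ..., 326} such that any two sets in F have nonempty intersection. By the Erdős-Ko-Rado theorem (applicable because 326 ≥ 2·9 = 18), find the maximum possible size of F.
max |F| = C(325, 8) = 2830342909422600

The Erdős-Ko-Rado theorem states: for n ≥ 2k, an intersecting family of k-subsets of an n-element set has size at most C(n − 1, k − 1), with equality for 'star' families {A ⊆ [n] : |A| = k, i ∈ A} (fix an element i). For n = 326, k = 9: C(325, 8) = 2830342909422600.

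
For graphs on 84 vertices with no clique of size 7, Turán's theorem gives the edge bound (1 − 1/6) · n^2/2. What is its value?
Turán density bound = (5/6) · 84^2/2 = 2940

Turán's theorem: ex(n, K_{r+1}) is achieved by the complete r-partite Turán graph T(n, r) with parts as balanced as possible, and is at most (1 − 1/r) · n^2/2. For r = 6, n = 84: the density bound is (5/6) · 7056/2 = 2940. Since 6 ∣ 84, the Turán graph T(84, 6) has parts of equal size 14, and its edge count e(T(84, 6)) = 2940 attains the density bound exactly.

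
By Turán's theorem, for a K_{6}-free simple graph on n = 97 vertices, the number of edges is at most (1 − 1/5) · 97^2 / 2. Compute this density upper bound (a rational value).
Turán density bound = (4/5) · 97^2/2 = 18818/5 ≈ 3763.6

Turán's theorem: ex(n, K_{r+1}) is achieved by the complete r-partite Turán graph T(n, r) with parts as balanced as possible, and is at most (1 − 1/r) · n^2/2. For r = 5, n = 97: the density bound is (4/5) · 9409/2 = 18818/5 ≈ 3763.6. The integer-valued extremum is e(T(97, 5)) = 3763, which is strictly less than the density bound 18818/5 since 5 ∤ 97 (the parts of T(97, 5) cannot all be equal).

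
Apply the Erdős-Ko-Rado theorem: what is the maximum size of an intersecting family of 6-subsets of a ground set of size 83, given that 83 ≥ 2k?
max |F| = C(82, 5) = 27285336

The Erdős-Ko-Rado theorem states: for n ≥ 2k, an intersecting family of k-subsets of an n-element set has size at most C(n − 1, k − 1), with equality for 'star' families {A ⊆ [n] : |A| = k, i ∈ A} (fix an element i). For n = 83, k = 6: C(82, 5) = 27285336.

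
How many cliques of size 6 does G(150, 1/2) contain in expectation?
E[# K_6] = C(150, 6) · (1/2)^C(6, 2) = 14297000725 / 2^15 ≈ 436309.836578

For each 6-subset S of vertices (there are C(150, 6) = 14297000725 such S), let X_S = 1 if S induces a K_6 (all C(6, 2) = 15 edges present). Then P(X_S = 1) = (1/2)^15 = 1/32768. By linearity of expectation, E[# K_6] = C(150, 6) · (1/2)^15 = 14297000725 / 32768 ≈ 436309.836578.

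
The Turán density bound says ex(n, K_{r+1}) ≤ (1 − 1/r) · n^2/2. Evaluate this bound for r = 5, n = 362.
Turán density bound = (4/5) · 362^2/2 = 262088/5 ≈ 52417.6

Turán's theorem: ex(n, K_{r+1}) is achieved by the complete r-partite Turán graph T(n, r) with parts as balanced as possible, and is at most (1 − 1/r) · n^2/2. For r = 5, n = 362: the density bound is (4/5) · 131044/2 = 262088/5 ≈ 52417.6. The integer-valued extremum is e(T(362, 5)) = 52417, which is strictly less than the density bound 262088/5 since 5 ∤ 362 (the parts of T(362, 5) cannot all be equal).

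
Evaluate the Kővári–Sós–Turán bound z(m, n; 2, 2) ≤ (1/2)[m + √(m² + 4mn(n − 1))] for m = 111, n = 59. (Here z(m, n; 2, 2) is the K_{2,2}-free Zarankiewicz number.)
z(111, 59; 2, 2) ≤ (1/2)[111 + √(111² + 4·111·59·58)] = (1/2)[111 + √1531689] = 674.3071

Kővári–Sós–Turán: let r_1, ..., r_111 be the row sums and z = Σ r_i the total number of 1s. Each pair of columns can share at most one row with both entries 1 (else a 2×2 all-ones block appears), so Σ_i C(r_i, 2) ≤ C(59, 2) = 1711. By convexity Σ_i C(r_i, 2) ≥ 111·C(z/111, 2) = z(z − 111)/(2·111), giving z² − 111z − 111·59·58 ≤ 0 and hence z ≤ (1/2)[111 + √(12321 + 4·379842)] = (1/2)[111 + √1531689] ≈ (1/2)(111 + 1237.6142) = 674.3071.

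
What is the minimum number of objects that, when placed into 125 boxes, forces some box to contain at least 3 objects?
n = (3 − 1)·125 + 1 = 251

By the generalised pigeonhole principle, to guarantee some box contains ≥ r objects we need more than (r − 1) · k objects total. Threshold: n = (r − 1) · k + 1. With r = 3 and k = 125: n = 2 · 125 + 1 = 250 + 1 = 251. For n = 250 = 2 · 125, we can put exactly 2 objects in every box, avoiding 3 in any single one — so 251 is tight.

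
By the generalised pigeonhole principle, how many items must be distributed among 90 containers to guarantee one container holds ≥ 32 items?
n = (32 − 1)·90 + 1 = 2791

By the generalised pigeonhole principle, to guarantee some box contains ≥ r objects we need more than (r − 1) · k objects total. Threshold: n = (r − 1) · k + 1. With r = 32 and k = 90: n = 31 · 90 + 1 = 2790 + 1 = 2791. For n = 2790 = 31 · 90, we can put exactly 31 objects in every box, avoiding 32 in any single one — so 2791 is tight.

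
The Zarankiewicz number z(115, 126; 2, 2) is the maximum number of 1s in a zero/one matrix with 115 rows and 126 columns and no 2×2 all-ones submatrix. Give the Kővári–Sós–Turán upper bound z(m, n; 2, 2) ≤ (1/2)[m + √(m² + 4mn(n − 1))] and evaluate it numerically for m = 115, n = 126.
z(115, 126; 2, 2) ≤ (1/2)[115 + √(115² + 4·115·126·125)] = (1/2)[115 + √7258225] = 1404.5547

Kővári–Sós–Turán: let r_1, ..., r_115 be the row sums and z = Σ r_i the total number of 1s. Each pair of columns can share at most one row with both entries 1 (else a 2×2 all-ones block appears), so Σ_i C(r_i, 2) ≤ C(126, 2) = 7875. By convexity Σ_i C(r_i, 2) ≥ 115·C(z/115, 2) = z(z − 115)/(2·115), giving z² − 115z − 115·126·125 ≤ 0 and hence z ≤ (1/2)[115 + √(13225 + 4·1811250)] = (1/2)[115 + √7258225] ≈ (1/2)(115 + 2694.1093) = 1404.5547.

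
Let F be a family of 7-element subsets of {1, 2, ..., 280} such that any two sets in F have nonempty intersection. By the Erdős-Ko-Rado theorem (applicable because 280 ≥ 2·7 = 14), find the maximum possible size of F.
max |F| = C(279, 6) = 620566904595

The Erdős-Ko-Rado theorem states: for n ≥ 2k, an intersecting family of k-subsets of an n-element set has size at most C(n − 1, k − 1), with equality for 'star' families {A ⊆ [n] : |A| = k, i ∈ A} (fix an element i). For n = 280, k = 7: C(279, 6) = 620566904595.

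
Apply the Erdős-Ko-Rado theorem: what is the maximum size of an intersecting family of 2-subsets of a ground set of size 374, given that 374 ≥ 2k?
max |F| = C(373, 1) = 373

The Erdős-Ko-Rado theorem states: for n ≥ 2k, an intersecting family of k-subsets of an n-element set has size at most C(n − 1, k − 1), with equality for 'star' families {A ⊆ [n] : |A| = k, i ∈ A} (fix an element i). For n = 374, k = 2: C(373, 1) = 373.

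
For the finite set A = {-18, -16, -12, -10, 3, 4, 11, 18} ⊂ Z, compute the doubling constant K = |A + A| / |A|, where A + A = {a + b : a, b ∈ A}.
K = |A + A| / |A| = 31/8

Enumerate A + A = {a + b : a, b ∈ A}. With |A| = 8, there are |A|^2 = 64 ordered sum pairs; collecting distinct values, A + A = {-36, -34, -32, -30, -28, -26, -24, -22, -20, -15, -14, -13, -12, -9, -8, -7, -6, -5, -1, 0, 1, 2, 6, 7, 8, 14, 15, 21, 22, 29, 36}, so |A + A| = 31. Thus K = 31/8. For comparison, the minimum possible |A + A| over all 8-element sets is 2·8 − 1 = 15 (so min K = 15/8), attained only by arithmetic progressions.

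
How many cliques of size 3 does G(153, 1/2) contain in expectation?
E[# K_3] = C(153, 3) · (1/2)^C(3, 2) = 585276 / 2^3 = 146319/2 = 73159.5

For each 3-subset S of vertices (there are C(153, 3) = 585276 such S), let X_S = 1 if S induces a K_3 (all C(3, 2) = 3 edges present). Then P(X_S = 1) = (1/2)^3 = 1/8. By linearity of expectation, E[# K_3] = C(153, 3) · (1/2)^3 = 585276 / 8 = 146319/2 = 73159.5.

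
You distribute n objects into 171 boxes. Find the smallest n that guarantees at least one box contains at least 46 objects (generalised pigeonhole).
n = (46 − 1)·171 + 1 = 7696

By the generalised pigeonhole principle, to guarantee some box contains ≥ r objects we need more than (r − 1) · k objects total. Threshold: n = (r − 1) · k + 1. With r = 46 and k = 171: n = 45 · 171 + 1 = 7695 + 1 = 7696. For n = 7695 = 45 · 171, we can put exactly 45 objects in every box, avoiding 46 in any single one — so 7696 is tight.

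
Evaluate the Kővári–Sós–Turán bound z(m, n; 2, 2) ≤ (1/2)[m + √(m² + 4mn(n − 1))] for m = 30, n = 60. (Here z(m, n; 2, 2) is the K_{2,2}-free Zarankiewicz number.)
z(30, 60; 2, 2) ≤ (1/2)[30 + √(30² + 4·30·60·59)] = (1/2)[30 + √425700] = 341.2284

Kővári–Sós–Turán: let r_1, ..., r_30 be the row sums and z = Σ r_i the total number of 1s. Each pair of columns can share at most one row with both entries 1 (else a 2×2 all-ones block appears), so Σ_i C(r_i, 2) ≤ C(60, 2) = 1770. By convexity Σ_i C(r_i, 2) ≥ 30·C(z/30, 2) = z(z − 30)/(2·30), giving z² − 30z − 30·60·59 ≤ 0 and hence z ≤ (1/2)[30 + √(900 + 4·106200)] = (1/2)[30 + √425700] ≈ (1/2)(30 + 652.4569) = 341.2284.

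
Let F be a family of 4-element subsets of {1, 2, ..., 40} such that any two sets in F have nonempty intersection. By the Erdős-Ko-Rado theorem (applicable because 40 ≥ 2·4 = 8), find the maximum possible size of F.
max |F| = C(39, 3) = 9139

Erdős-Ko-Rado (1961): when n ≥ 2k, max |F| = C(n−1, k−1). The bound is attained by the star {A : i ∈ A} for any fixed i ∈ [n]. Here C(40−1, 4−1) = C(39, 3) = 9139.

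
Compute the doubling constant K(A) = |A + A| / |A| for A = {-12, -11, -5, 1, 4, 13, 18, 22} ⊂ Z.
K = |A + A| / |A| = 31/8

Enumerate A + A = {a + b : a, b ∈ A}. With |A| = 8, there are |A|^2 = 64 ordered sum pairs; collecting distinct values, A + A = {-24, -23, -22, -17, -16, -11, -10, -8, -7, -4, -1, 1, 2, 5, 6, 7, 8, 10, 11, 13, 14, 17, 19, 22, 23, 26, 31, 35, 36, 40, 44}, so |A + A| = 31. Thus K = 31/8. For comparison, the minimum possible |A + A| over all 8-element sets is 2·8 − 1 = 15 (so min K = 15/8), attained only by arithmetic progressions.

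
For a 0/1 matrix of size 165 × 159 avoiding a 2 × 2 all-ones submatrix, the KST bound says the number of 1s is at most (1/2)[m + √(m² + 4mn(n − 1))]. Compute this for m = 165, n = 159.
z(165, 159; 2, 2) ≤ (1/2)[165 + √(165² + 4·165·159·158)] = (1/2)[165 + √16607745] = 2120.1301

Kővári–Sós–Turán: let r_1, ..., r_165 be the row sums and z = Σ r_i the total number of 1s. Each pair of columns can share at most one row with both entries 1 (else a 2×2 all-ones block appears), so Σ_i C(r_i, 2) ≤ C(159, 2) = 12561. By convexity Σ_i C(r_i, 2) ≥ 165·C(z/165, 2) = z(z − 165)/(2·165), giving z² − 165z − 165·159·158 ≤ 0 and hence z ≤ (1/2)[165 + √(27225 + 4·4145130)] = (1/2)[165 + √16607745] ≈ (1/2)(165 + 4075.2601) = 2120.1301.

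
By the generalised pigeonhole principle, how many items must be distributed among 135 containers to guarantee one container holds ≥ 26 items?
n = (26 − 1)·135 + 1 = 3376

By the generalised pigeonhole principle, to guarantee some box contains ≥ r objects we need more than (r − 1) · k objects total. Threshold: n = (r − 1) · k + 1. With r = 26 and k = 135: n = 25 · 135 + 1 = 3375 + 1 = 3376. For n = 3375 = 25 · 135, we can put exactly 25 objects in every box, avoiding 26 in any single one — so 3376 is tight.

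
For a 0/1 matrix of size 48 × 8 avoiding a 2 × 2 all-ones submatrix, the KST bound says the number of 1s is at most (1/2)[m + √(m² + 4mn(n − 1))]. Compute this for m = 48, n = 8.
z(48, 8; 2, 2) ≤ (1/2)[48 + √(48² + 4·48·8·7)] = (1/2)[48 + √13056] = 81.1314

Kővári–Sós–Turán: let r_1, ..., r_48 be the row sums and z = Σ r_i the total number of 1s. Each pair of columns can share at most one row with both entries 1 (else a 2×2 all-ones block appears), so Σ_i C(r_i, 2) ≤ C(8, 2) = 28. By convexity Σ_i C(r_i, 2) ≥ 48·C(z/48, 2) = z(z − 48)/(2·48), giving z² − 48z − 48·8·7 ≤ 0 and hence z ≤ (1/2)[48 + √(2304 + 4·2688)] = (1/2)[48 + √13056] ≈ (1/2)(48 + 114.2629) = 81.1314.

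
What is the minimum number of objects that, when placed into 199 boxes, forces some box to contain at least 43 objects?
n = (43 − 1)·199 + 1 = 8359

By the generalised pigeonhole principle, to guarantee some box contains ≥ r objects we need more than (r − 1) · k objects total. Threshold: n = (r − 1) · k + 1. With r = 43 and k = 199: n = 42 · 199 + 1 = 8358 + 1 = 8359. For n = 8358 = 42 · 199, we can put exactly 42 objects in every box, avoiding 43 in any single one — so 8359 is tight.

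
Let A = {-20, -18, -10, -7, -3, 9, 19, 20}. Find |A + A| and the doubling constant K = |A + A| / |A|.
K = |A + A| / |A| = 34/8 = 17/4

Enumerate A + A = {a + b : a, b ∈ A}. With |A| = 8, there are |A|^2 = 64 ordered sum pairs; collecting distinct values, A + A = {-40, -38, -36, -30, -28, -27, -25, -23, -21, -20, -17, -14, -13, -11, -10, -9, -6, -1, 0, 1, 2, 6, 9, 10, 12, 13, 16, 17, 18, 28, 29, 38, 39, 40}, so |A + A| = 34. Thus K = 34/8 = 17/4. For comparison, the minimum possible |A + A| over all 8-element sets is 2·8 − 1 = 15 (so min K = 15/8), attained only by arithmetic progressions.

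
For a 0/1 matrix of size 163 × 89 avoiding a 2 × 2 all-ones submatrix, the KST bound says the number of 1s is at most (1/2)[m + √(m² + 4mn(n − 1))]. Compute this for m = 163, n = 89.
z(163, 89; 2, 2) ≤ (1/2)[163 + √(163² + 4·163·89·88)] = (1/2)[163 + √5133033] = 1214.3099

Kővári–Sós–Turán: let r_1, ..., r_163 be the row sums and z = Σ r_i the total number of 1s. Each pair of columns can share at most one row with both entries 1 (else a 2×2 all-ones block appears), so Σ_i C(r_i, 2) ≤ C(89, 2) = 3916. By convexity Σ_i C(r_i, 2) ≥ 163·C(z/163, 2) = z(z − 163)/(2·163), giving z² − 163z − 163·89·88 ≤ 0 and hence z ≤ (1/2)[163 + √(26569 + 4·1276616)] = (1/2)[163 + √5133033] ≈ (1/2)(163 + 2265.6198) = 1214.3099.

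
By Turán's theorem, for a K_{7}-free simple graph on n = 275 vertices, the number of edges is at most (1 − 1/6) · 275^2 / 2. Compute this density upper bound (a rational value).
Turán density bound = (5/6) · 275^2/2 = 378125/12 ≈ 31510.4167

Turán's theorem: ex(n, K_{r+1}) is achieved by the complete r-partite Turán graph T(n, r) with parts as balanced as possible, and is at most (1 − 1/r) · n^2/2. For r = 6, n = 275: the density bound is (5/6) · 75625/2 = 378125/12 ≈ 31510.4167. The integer-valued extremum is e(T(275, 6)) = 31510, which is strictly less than the density bound 378125/12 since 6 ∤ 275 (the parts of T(275, 6) cannot all be equal).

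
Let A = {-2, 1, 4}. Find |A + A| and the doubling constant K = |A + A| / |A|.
K = |A + A| / |A| = 5/3

Enumerate A + A = {a + b : a, b ∈ A}. With |A| = 3, there are |A|^2 = 9 ordered sum pairs; collecting distinct values, A + A = {-4, -1, 2, 5, 8}, so |A + A| = 5. Thus K = 5/3. Here |A + A| = 2|A| − 1 = 5, the minimum possible — so K = 5/3 is minimal, which holds iff A is an arithmetic progression.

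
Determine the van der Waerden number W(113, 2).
W(113, 2) = 113 + 1 = 114

A 2-term AP is any pair of integers, so a monochromatic 2-AP exists iff some colour is used at least twice. With 113 colours, the colouring i ↦ i on {1, ..., 113} uses each colour once, avoiding any monochromatic pair, so W(113, 2) > 113. For {1, ..., 114}, pigeonhole forces two integers of the same colour, which form a monochromatic 2-AP. Hence W(113, 2) = 114.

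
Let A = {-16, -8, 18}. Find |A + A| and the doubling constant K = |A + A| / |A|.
K = |A + A| / |A| = 6/3 = 2

Enumerate A + A = {a + b : a, b ∈ A}. With |A| = 3, there are |A|^2 = 9 ordered sum pairs; collecting distinct values, A + A = {-32, -24, -16, 2, 10, 36}, so |A + A| = 6. Thus K = 6/3 = 2. For comparison, the minimum possible |A + A| over all 3-element sets is 2·3 − 1 = 5 (so min K = 5/3), attained only by arithmetic progressions.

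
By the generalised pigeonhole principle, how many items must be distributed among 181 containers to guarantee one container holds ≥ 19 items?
n = (19 − 1)·181 + 1 = 3259

By the generalised pigeonhole principle, to guarantee some box contains ≥ r objects we need more than (r − 1) · k objects total. Threshold: n = (r − 1) · k + 1. With r = 19 and k = 181: n = 18 · 181 + 1 = 3258 + 1 = 3259. For n = 3258 = 18 · 181, we can put exactly 18 objects in every box, avoiding 19 in any single one — so 3259 is tight.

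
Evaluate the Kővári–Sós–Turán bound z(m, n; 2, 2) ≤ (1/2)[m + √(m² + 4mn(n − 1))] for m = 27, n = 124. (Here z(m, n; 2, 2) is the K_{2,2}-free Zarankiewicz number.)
z(27, 124; 2, 2) ≤ (1/2)[27 + √(27² + 4·27·124·123)] = (1/2)[27 + √1647945] = 655.3616

Kővári–Sós–Turán: let r_1, ..., r_27 be the row sums and z = Σ r_i the total number of 1s. Each pair of columns can share at most one row with both entries 1 (else a 2×2 all-ones block appears), so Σ_i C(r_i, 2) ≤ C(124, 2) = 7626. By convexity Σ_i C(r_i, 2) ≥ 27·C(z/27, 2) = z(z − 27)/(2·27), giving z² − 27z − 27·124·123 ≤ 0 and hence z ≤ (1/2)[27 + √(729 + 4·411804)] = (1/2)[27 + √1647945] ≈ (1/2)(27 + 1283.7231) = 655.3616.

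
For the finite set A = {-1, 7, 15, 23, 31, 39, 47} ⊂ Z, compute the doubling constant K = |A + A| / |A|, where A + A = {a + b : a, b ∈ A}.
K = |A + A| / |A| = 13/7

Enumerate A + A = {a + b : a, b ∈ A}. With |A| = 7, there are |A|^2 = 49 ordered sum pairs; collecting distinct values, A + A = {-2, 6, 14, 22, 30, 38, 46, 54, 62, 70, 78, 86, 94}, so |A + A| = 13. Thus K = 13/7. Here |A + A| = 2|A| − 1 = 13, the minimum possible — so K = 13/7 is minimal, which holds iff A is an arithmetic progression.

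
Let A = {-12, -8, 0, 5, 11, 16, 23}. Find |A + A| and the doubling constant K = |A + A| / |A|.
K = |A + A| / |A| = 26/7

Enumerate A + A = {a + b : a, b ∈ A}. With |A| = 7, there are |A|^2 = 49 ordered sum pairs; collecting distinct values, A + A = {-24, -20, -16, -12, -8, -7, -3, -1, 0, 3, 4, 5, 8, 10, 11, 15, 16, 21, 22, 23, 27, 28, 32, 34, 39, 46}, so |A + A| = 26. Thus K = 26/7. For comparison, the minimum possible |A + A| over all 7-element sets is 2·7 − 1 = 13 (so min K = 13/7), attained only by arithmetic progressions.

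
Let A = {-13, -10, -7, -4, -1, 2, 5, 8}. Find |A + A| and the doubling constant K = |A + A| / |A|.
K = |A + A| / |A| = 15/8

Enumerate A + A = {a + b : a, b ∈ A}. With |A| = 8, there are |A|^2 = 64 ordered sum pairs; collecting distinct values, A + A = {-26, -23, -20, -17, -14, -11, -8, -5, -2, 1, 4, 7, 10, 13, 16}, so |A + A| = 15. Thus K = 15/8. Here |A + A| = 2|A| − 1 = 15, the minimum possible — so K = 15/8 is minimal, which holds iff A is an arithmetic progression.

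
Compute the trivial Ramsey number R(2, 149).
R(2, 149) = 149

R(2, k) = k for all k ≥ 2: in a 2-colouring of K_k, either some edge is red (a red K_2) or all edges are blue (a blue K_k). And K_{148} coloured all-blue has no blue K_149, so R(2, 149) > 148. Hence R(2, 149) = 149.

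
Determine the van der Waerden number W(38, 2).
W(38, 2) = 38 + 1 = 39

A 2-term AP is any pair of integers, so a monochromatic 2-AP exists iff some colour is used at least twice. With 38 colours, the colouring i ↦ i on {1, ..., 38} uses each colour once, avoiding any monochromatic pair, so W(38, 2) > 38. For {1, ..., 39}, pigeonhole forces two integers of the same colour, which form a monochromatic 2-AP. Hence W(38, 2) = 39.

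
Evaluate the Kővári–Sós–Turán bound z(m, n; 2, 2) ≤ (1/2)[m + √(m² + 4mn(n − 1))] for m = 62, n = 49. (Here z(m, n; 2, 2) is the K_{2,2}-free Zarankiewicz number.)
z(62, 49; 2, 2) ≤ (1/2)[62 + √(62² + 4·62·49·48)] = (1/2)[62 + √587140] = 414.1253

Kővári–Sós–Turán: let r_1, ..., r_62 be the row sums and z = Σ r_i the total number of 1s. Each pair of columns can share at most one row with both entries 1 (else a 2×2 all-ones block appears), so Σ_i C(r_i, 2) ≤ C(49, 2) = 1176. By convexity Σ_i C(r_i, 2) ≥ 62·C(z/62, 2) = z(z − 62)/(2·62), giving z² − 62z − 62·49·48 ≤ 0 and hence z ≤ (1/2)[62 + √(3844 + 4·145824)] = (1/2)[62 + √587140] ≈ (1/2)(62 + 766.2506) = 414.1253.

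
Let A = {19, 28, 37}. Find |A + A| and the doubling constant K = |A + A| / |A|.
K = |A + A| / |A| = 5/3

Enumerate A + A = {a + b : a, b ∈ A}. With |A| = 3, there are |A|^2 = 9 ordered sum pairs; collecting distinct values, A + A = {38, 47, 56, 65, 74}, so |A + A| = 5. Thus K = 5/3. Here |A + A| = 2|A| − 1 = 5, the minimum possible — so K = 5/3 is minimal, which holds iff A is an arithmetic progression.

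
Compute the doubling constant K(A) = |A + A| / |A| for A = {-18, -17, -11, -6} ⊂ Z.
K = |A + A| / |A| = 10/4 = 5/2

Enumerate A + A = {a + b : a, b ∈ A}. With |A| = 4, there are |A|^2 = 16 ordered sum pairs; collecting distinct values, A + A = {-36, -35, -34, -29, -28, -24, -23, -22, -17, -12}, so |A + A| = 10. Thus K = 10/4 = 5/2. For comparison, the minimum possible |A + A| over all 4-element sets is 2·4 − 1 = 7 (so min K = 7/4), attained only by arithmetic progressions.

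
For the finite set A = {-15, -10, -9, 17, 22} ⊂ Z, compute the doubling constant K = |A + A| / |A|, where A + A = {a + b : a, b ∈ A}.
K = |A + A| / |A| = 14/5

Enumerate A + A = {a + b : a, b ∈ A}. With |A| = 5, there are |A|^2 = 25 ordered sum pairs; collecting distinct values, A + A = {-30, -25, -24, -20, -19, -18, 2, 7, 8, 12, 13, 34, 39, 44}, so |A + A| = 14. Thus K = 14/5. For comparison, the minimum possible |A + A| over all 5-element sets is 2·5 − 1 = 9 (so min K = 9/5), attained only by arithmetic progressions.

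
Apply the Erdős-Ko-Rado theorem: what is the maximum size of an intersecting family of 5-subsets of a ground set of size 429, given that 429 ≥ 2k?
max |F| = C(428, 4) = 1378665575

The Erdős-Ko-Rado theorem states: for n ≥ 2k, an intersecting family of k-subsets of an n-element set has size at most C(n − 1, k − 1), with equality for 'star' families {A ⊆ [n] : |A| = k, i ∈ A} (fix an element i). For n = 429, k = 5: C(428, 4) = 1378665575.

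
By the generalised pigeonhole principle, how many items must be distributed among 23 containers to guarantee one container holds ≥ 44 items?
n = (44 − 1)·23 + 1 = 990

By the generalised pigeonhole principle, to guarantee some box contains ≥ r objects we need more than (r − 1) · k objects total. Threshold: n = (r − 1) · k + 1. With r = 44 and k = 23: n = 43 · 23 + 1 = 989 + 1 = 990. For n = 989 = 43 · 23, we can put exactly 43 objects in every box, avoiding 44 in any single one — so 990 is tight.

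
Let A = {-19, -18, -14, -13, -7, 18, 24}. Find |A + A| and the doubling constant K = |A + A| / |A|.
K = |A + A| / |A| = 24/7

Enumerate A + A = {a + b : a, b ∈ A}. With |A| = 7, there are |A|^2 = 49 ordered sum pairs; collecting distinct values, A + A = {-38, -37, -36, -33, -32, -31, -28, -27, -26, -25, -21, -20, -14, -1, 0, 4, 5, 6, 10, 11, 17, 36, 42, 48}, so |A + A| = 24. Thus K = 24/7. For comparison, the minimum possible |A + A| over all 7-element sets is 2·7 − 1 = 13 (so min K = 13/7), attained only by arithmetic progressions.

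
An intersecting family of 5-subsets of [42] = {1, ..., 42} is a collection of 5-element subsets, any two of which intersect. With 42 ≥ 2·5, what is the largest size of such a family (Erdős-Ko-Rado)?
max |F| = C(41, 4) = 101270

Erdős-Ko-Rado (1961): when n ≥ 2k, max |F| = C(n−1, k−1). The bound is attained by the star {A : i ∈ A} for any fixed i ∈ [n]. Here C(42−1, 5−1) = C(41, 4) = 101270.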